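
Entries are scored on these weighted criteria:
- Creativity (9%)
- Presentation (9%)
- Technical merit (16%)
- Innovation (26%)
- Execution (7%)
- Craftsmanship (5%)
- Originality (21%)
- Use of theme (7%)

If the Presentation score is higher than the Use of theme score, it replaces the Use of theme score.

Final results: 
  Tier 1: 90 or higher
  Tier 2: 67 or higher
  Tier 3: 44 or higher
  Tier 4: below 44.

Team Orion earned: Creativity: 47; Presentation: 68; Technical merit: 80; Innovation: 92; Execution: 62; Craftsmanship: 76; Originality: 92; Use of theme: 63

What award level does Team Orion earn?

Tier 2

Presentation (68) > Use of theme (63), so Use of theme counts as 68.
Weighted total:
  Creativity 47 × 0.09 = 4.23
  Presentation 68 × 0.09 = 6.12
  Technical merit 80 × 0.16 = 12.8
  Innovation 92 × 0.26 = 23.92
  Execution 62 × 0.07 = 4.34
  Craftsmanship 76 × 0.05 = 3.8
  Originality 92 × 0.21 = 19.32
  Use of theme 68 × 0.07 = 4.76
Sum = 79.29
79.29 is ≥ 67 and < 90 → Tier 2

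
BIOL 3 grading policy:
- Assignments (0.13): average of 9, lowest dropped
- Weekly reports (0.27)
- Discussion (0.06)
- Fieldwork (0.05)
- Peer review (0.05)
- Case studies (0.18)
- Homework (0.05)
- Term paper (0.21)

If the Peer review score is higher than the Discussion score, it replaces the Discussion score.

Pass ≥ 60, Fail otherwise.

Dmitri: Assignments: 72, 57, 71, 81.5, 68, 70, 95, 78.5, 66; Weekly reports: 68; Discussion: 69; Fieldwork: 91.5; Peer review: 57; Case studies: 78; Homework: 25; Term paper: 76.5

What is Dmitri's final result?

Assignments: drop 57 → average of remaining 8 = 602/8 = 75.25
Peer review (57) ≤ Discussion (69), so Discussion stays at 69.
Weighted total:
  Assignments 75.25 × 0.13 = 9.7825
  Weekly reports 68 × 0.27 = 18.36
  Discussion 69 × 0.06 = 4.14
  Fieldwork 91.5 × 0.05 = 4.575
  Peer review 57 × 0.05 = 2.85
  Case studies 78 × 0.18 = 14.04
  Homework 25 × 0.05 = 1.25
  Term paper 76.5 × 0.21 = 16.065
Sum = 71.0625
71.0625 ≥ 60 → Pass

Pass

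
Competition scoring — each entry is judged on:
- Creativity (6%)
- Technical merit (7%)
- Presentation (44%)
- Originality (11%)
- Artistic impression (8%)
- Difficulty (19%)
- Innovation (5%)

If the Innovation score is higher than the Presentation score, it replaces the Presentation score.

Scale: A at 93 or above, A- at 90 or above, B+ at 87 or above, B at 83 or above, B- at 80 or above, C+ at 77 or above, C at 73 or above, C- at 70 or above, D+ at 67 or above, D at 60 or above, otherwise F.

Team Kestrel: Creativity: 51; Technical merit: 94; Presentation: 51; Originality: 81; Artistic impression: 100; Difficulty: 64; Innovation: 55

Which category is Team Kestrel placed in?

D

Innovation (55) > Presentation (51), so Presentation counts as 55.
Weighted total:
  Creativity 51 × 0.06 = 3.06
  Technical merit 94 × 0.07 = 6.58
  Presentation 55 × 0.44 = 24.2
  Originality 81 × 0.11 = 8.91
  Artistic impression 100 × 0.08 = 8
  Difficulty 64 × 0.19 = 12.16
  Innovation 55 × 0.05 = 2.75
Sum = 65.66
65.66 is ≥ 60 and < 67 → D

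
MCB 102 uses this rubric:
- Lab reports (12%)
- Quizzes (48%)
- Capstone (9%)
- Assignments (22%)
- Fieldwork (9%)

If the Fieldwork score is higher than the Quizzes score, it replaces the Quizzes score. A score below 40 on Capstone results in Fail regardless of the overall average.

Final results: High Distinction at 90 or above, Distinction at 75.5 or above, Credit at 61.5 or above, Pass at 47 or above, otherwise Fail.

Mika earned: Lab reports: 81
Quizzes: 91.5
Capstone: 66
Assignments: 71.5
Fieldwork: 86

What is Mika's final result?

Fieldwork (86) ≤ Quizzes (91.5), so Quizzes stays at 91.5.
Capstone score 66 ≥ 40: minimum met.
Weighted total:
  Lab reports 81 × 0.12 = 9.72
  Quizzes 91.5 × 0.48 = 43.92
  Capstone 66 × 0.09 = 5.94
  Assignments 71.5 × 0.22 = 15.73
  Fieldwork 86 × 0.09 = 7.74
Sum = 83.05
83.05 is ≥ 75.5 and < 90 → Distinction

Distinction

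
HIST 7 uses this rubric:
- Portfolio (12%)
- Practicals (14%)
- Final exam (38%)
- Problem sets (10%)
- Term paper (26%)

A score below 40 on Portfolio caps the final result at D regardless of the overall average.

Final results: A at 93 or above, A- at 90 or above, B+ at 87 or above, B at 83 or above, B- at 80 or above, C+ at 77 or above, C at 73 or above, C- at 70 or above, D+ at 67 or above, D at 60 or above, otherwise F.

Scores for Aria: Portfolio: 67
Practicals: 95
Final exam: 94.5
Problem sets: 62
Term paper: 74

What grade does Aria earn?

B-

Portfolio score 67 ≥ 40: minimum met.
Weighted total:
  Portfolio 67 × 0.12 = 8.04
  Practicals 95 × 0.14 = 13.3
  Final exam 94.5 × 0.38 = 35.91
  Problem sets 62 × 0.1 = 6.2
  Term paper 74 × 0.26 = 19.24
Sum = 82.69
82.69 is ≥ 80 and < 83 → B-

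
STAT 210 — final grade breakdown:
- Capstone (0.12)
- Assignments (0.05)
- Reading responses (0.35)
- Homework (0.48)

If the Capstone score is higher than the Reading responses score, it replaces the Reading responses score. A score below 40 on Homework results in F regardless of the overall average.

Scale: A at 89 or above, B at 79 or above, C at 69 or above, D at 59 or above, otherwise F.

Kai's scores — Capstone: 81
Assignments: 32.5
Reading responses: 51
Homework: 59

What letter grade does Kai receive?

D

Capstone (81) > Reading responses (51), so Reading responses counts as 81.
Homework score 59 ≥ 40: minimum met.
Weighted total:
  Capstone 81 × 0.12 = 9.72
  Assignments 32.5 × 0.05 = 1.625
  Reading responses 81 × 0.35 = 28.35
  Homework 59 × 0.48 = 28.32
Sum = 68.015
68.015 is ≥ 59 and < 69 → D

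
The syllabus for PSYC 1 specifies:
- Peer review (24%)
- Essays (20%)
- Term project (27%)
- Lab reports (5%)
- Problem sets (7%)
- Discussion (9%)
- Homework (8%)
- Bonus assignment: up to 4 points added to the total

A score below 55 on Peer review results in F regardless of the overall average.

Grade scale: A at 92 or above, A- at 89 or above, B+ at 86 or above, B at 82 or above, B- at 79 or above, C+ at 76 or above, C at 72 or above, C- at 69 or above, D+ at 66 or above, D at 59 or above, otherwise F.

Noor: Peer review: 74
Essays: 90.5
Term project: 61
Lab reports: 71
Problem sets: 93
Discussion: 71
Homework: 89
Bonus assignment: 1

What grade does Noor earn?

Peer review score 74 ≥ 55: minimum met.
Weighted total:
  Peer review 74 × 0.24 = 17.76
  Essays 90.5 × 0.2 = 18.1
  Term project 61 × 0.27 = 16.47
  Lab reports 71 × 0.05 = 3.55
  Problem sets 93 × 0.07 = 6.51
  Discussion 71 × 0.09 = 6.39
  Homework 89 × 0.08 = 7.12
Sum = 75.9
Bonus assignment: 75.9 + 1 = 76.9
76.9 is ≥ 76 and < 79 → C+

C+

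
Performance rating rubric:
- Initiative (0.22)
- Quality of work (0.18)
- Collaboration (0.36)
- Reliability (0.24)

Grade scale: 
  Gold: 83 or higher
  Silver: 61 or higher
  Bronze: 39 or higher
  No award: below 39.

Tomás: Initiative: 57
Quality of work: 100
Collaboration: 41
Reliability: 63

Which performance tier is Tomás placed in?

Bronze

Weighted total:
  Initiative 57 × 0.22 = 12.54
  Quality of work 100 × 0.18 = 18
  Collaboration 41 × 0.36 = 14.76
  Reliability 63 × 0.24 = 15.12
Sum = 60.42
60.42 is ≥ 39 and < 61 → Bronze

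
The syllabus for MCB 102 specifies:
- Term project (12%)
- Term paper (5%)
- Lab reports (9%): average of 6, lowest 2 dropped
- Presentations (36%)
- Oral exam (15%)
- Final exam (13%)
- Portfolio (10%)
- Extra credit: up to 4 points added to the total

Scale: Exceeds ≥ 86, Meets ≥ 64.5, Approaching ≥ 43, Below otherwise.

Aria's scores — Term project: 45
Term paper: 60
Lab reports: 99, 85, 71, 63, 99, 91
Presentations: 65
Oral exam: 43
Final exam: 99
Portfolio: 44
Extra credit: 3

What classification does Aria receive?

Lab reports: drop 63, 71 → average of remaining 4 = 374/4 = 93.5
Weighted total:
  Term project 45 × 0.12 = 5.4
  Term paper 60 × 0.05 = 3
  Lab reports 93.5 × 0.09 = 8.415
  Presentations 65 × 0.36 = 23.4
  Oral exam 43 × 0.15 = 6.45
  Final exam 99 × 0.13 = 12.87
  Portfolio 44 × 0.1 = 4.4
Sum = 63.935
Extra credit: 63.935 + 3 = 66.935
66.935 is ≥ 64.5 and < 86 → Meets

Meets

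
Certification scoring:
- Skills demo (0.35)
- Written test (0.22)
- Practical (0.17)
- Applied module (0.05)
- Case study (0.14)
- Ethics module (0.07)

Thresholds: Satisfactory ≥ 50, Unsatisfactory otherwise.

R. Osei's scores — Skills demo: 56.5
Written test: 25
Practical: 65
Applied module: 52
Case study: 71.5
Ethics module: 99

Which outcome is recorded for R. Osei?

Satisfactory

Weighted total:
  Skills demo 56.5 × 0.35 = 19.775
  Written test 25 × 0.22 = 5.5
  Practical 65 × 0.17 = 11.05
  Applied module 52 × 0.05 = 2.6
  Case study 71.5 × 0.14 = 10.01
  Ethics module 99 × 0.07 = 6.93
Sum = 55.865
55.865 ≥ 50 → Satisfactory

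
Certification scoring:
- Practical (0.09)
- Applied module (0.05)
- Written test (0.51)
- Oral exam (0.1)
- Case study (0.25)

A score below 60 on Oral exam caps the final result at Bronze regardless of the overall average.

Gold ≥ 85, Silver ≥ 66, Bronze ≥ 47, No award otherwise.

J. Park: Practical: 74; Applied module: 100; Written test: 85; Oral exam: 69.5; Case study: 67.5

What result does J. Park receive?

Oral exam score 69.5 ≥ 60: minimum met.
Weighted total:
  Practical 74 × 0.09 = 6.66
  Applied module 100 × 0.05 = 5
  Written test 85 × 0.51 = 43.35
  Oral exam 69.5 × 0.1 = 6.95
  Case study 67.5 × 0.25 = 16.875
Sum = 78.835
78.835 is ≥ 66 and < 85 → Silver

Silver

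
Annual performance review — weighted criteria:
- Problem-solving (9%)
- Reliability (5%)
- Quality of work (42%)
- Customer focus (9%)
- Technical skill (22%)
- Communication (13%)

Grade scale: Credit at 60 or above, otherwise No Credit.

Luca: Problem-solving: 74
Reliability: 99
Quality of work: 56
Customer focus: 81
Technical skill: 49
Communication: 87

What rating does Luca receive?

Credit

Weighted total:
  Problem-solving 74 × 0.09 = 6.66
  Reliability 99 × 0.05 = 4.95
  Quality of work 56 × 0.42 = 23.52
  Customer focus 81 × 0.09 = 7.29
  Technical skill 49 × 0.22 = 10.78
  Communication 87 × 0.13 = 11.31
Sum = 64.51
64.51 ≥ 60 → Credit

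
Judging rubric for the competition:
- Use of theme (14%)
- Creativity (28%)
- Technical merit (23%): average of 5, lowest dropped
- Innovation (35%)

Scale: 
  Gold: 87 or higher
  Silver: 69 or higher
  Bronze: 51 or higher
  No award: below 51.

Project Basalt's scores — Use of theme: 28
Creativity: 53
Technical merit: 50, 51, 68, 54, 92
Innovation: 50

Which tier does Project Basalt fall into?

Technical merit: drop 50 → average of remaining 4 = 265/4 = 66.25
Weighted total:
  Use of theme 28 × 0.14 = 3.92
  Creativity 53 × 0.28 = 14.84
  Technical merit 66.25 × 0.23 = 15.2375
  Innovation 50 × 0.35 = 17.5
Sum = 51.4975
51.4975 is ≥ 51 and < 69 → Bronze

Bronze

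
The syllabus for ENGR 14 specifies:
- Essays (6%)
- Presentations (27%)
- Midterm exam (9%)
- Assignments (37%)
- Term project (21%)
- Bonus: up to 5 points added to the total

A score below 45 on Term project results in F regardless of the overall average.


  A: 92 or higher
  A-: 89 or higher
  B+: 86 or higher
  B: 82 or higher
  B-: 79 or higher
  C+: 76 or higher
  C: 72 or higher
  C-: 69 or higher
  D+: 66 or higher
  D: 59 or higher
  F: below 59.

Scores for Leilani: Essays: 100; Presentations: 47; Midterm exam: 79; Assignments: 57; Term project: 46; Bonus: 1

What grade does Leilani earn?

F

Term project score 46 ≥ 45: minimum met.
Weighted total:
  Essays 100 × 0.06 = 6
  Presentations 47 × 0.27 = 12.69
  Midterm exam 79 × 0.09 = 7.11
  Assignments 57 × 0.37 = 21.09
  Term project 46 × 0.21 = 9.66
Sum = 56.55
Bonus: 56.55 + 1 = 57.55
57.55 < 59 → F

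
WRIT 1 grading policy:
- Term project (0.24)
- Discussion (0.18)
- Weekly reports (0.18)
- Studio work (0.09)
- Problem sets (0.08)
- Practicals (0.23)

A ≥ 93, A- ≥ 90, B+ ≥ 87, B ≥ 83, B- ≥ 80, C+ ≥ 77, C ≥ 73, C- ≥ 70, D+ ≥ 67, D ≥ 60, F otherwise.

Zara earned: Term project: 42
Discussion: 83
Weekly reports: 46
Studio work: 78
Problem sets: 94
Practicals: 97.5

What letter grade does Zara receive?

Weighted total:
  Term project 42 × 0.24 = 10.08
  Discussion 83 × 0.18 = 14.94
  Weekly reports 46 × 0.18 = 8.28
  Studio work 78 × 0.09 = 7.02
  Problem sets 94 × 0.08 = 7.52
  Practicals 97.5 × 0.23 = 22.425
Sum = 70.265
70.265 is ≥ 70 and < 73 → C-

C-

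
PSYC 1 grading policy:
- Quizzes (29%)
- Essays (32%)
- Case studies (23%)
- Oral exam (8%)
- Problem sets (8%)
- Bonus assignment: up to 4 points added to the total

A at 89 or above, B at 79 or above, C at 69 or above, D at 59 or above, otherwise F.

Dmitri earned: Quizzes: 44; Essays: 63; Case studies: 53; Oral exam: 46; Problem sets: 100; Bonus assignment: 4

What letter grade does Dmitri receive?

Weighted total:
  Quizzes 44 × 0.29 = 12.76
  Essays 63 × 0.32 = 20.16
  Case studies 53 × 0.23 = 12.19
  Oral exam 46 × 0.08 = 3.68
  Problem sets 100 × 0.08 = 8
Sum = 56.79
Bonus assignment: 56.79 + 4 = 60.79
60.79 is ≥ 59 and < 69 → D

D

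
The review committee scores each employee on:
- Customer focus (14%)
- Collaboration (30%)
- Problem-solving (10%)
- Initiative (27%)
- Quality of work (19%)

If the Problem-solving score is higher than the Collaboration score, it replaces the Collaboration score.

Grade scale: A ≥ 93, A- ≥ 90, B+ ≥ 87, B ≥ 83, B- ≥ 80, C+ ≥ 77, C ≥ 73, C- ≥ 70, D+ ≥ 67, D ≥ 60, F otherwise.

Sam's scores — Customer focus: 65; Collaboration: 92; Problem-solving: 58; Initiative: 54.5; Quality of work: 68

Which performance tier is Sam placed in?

C-

Problem-solving (58) ≤ Collaboration (92), so Collaboration stays at 92.
Weighted total:
  Customer focus 65 × 0.14 = 9.1
  Collaboration 92 × 0.3 = 27.6
  Problem-solving 58 × 0.1 = 5.8
  Initiative 54.5 × 0.27 = 14.715
  Quality of work 68 × 0.19 = 12.92
Sum = 70.135
70.135 is ≥ 70 and < 73 → C-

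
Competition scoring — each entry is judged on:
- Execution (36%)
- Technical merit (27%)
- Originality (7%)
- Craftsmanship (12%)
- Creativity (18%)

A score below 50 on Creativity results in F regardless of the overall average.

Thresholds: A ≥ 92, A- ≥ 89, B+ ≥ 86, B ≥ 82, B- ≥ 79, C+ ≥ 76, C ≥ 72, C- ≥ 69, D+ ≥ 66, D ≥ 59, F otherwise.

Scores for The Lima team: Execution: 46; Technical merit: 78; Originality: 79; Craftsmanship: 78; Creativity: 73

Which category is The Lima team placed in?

D

Creativity score 73 ≥ 50: minimum met.
Weighted total:
  Execution 46 × 0.36 = 16.56
  Technical merit 78 × 0.27 = 21.06
  Originality 79 × 0.07 = 5.53
  Craftsmanship 78 × 0.12 = 9.36
  Creativity 73 × 0.18 = 13.14
Sum = 65.65
65.65 is ≥ 59 and < 66 → D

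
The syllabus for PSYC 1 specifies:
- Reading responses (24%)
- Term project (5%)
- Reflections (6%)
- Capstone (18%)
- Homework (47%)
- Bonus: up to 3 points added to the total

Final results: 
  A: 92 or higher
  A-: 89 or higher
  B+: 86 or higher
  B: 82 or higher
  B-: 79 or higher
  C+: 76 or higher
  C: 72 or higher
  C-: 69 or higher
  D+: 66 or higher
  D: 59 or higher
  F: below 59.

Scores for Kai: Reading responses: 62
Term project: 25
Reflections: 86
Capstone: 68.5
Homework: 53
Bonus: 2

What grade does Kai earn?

D

Weighted total:
  Reading responses 62 × 0.24 = 14.88
  Term project 25 × 0.05 = 1.25
  Reflections 86 × 0.06 = 5.16
  Capstone 68.5 × 0.18 = 12.33
  Homework 53 × 0.47 = 24.91
Sum = 58.53
Bonus: 58.53 + 2 = 60.53
60.53 is ≥ 59 and < 66 → D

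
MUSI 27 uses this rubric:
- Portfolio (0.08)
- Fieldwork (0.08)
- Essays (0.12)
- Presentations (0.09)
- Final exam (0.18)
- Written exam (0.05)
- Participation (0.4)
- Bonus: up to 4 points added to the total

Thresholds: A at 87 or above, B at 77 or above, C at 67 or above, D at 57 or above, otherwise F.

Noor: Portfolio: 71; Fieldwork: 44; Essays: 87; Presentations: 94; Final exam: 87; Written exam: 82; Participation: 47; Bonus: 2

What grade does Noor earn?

Weighted total:
  Portfolio 71 × 0.08 = 5.68
  Fieldwork 44 × 0.08 = 3.52
  Essays 87 × 0.12 = 10.44
  Presentations 94 × 0.09 = 8.46
  Final exam 87 × 0.18 = 15.66
  Written exam 82 × 0.05 = 4.1
  Participation 47 × 0.4 = 18.8
Sum = 66.66
Bonus: 66.66 + 2 = 68.66
68.66 is ≥ 67 and < 77 → C

C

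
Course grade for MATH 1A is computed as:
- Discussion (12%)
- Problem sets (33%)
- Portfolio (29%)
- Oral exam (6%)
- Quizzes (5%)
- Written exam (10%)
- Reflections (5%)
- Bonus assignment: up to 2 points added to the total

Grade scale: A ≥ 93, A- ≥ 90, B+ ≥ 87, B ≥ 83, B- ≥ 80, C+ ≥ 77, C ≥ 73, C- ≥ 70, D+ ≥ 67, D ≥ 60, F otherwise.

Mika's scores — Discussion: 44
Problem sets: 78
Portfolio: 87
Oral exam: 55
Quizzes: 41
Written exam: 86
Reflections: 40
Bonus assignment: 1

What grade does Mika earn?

Weighted total:
  Discussion 44 × 0.12 = 5.28
  Problem sets 78 × 0.33 = 25.74
  Portfolio 87 × 0.29 = 25.23
  Oral exam 55 × 0.06 = 3.3
  Quizzes 41 × 0.05 = 2.05
  Written exam 86 × 0.1 = 8.6
  Reflections 40 × 0.05 = 2
Sum = 72.2
Bonus assignment: 72.2 + 1 = 73.2
73.2 is ≥ 73 and < 77 → C

C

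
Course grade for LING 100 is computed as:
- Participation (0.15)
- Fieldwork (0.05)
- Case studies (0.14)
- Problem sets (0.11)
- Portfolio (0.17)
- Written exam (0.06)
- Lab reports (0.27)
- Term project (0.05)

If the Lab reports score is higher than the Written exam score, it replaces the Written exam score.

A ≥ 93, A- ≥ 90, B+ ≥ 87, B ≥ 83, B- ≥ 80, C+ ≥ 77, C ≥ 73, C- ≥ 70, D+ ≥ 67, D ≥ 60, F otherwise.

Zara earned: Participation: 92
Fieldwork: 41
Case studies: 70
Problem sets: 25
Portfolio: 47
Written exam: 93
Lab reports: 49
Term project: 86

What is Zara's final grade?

Lab reports (49) ≤ Written exam (93), so Written exam stays at 93.
Weighted total:
  Participation 92 × 0.15 = 13.8
  Fieldwork 41 × 0.05 = 2.05
  Case studies 70 × 0.14 = 9.8
  Problem sets 25 × 0.11 = 2.75
  Portfolio 47 × 0.17 = 7.99
  Written exam 93 × 0.06 = 5.58
  Lab reports 49 × 0.27 = 13.23
  Term project 86 × 0.05 = 4.3
Sum = 59.5
59.5 < 60 → F

F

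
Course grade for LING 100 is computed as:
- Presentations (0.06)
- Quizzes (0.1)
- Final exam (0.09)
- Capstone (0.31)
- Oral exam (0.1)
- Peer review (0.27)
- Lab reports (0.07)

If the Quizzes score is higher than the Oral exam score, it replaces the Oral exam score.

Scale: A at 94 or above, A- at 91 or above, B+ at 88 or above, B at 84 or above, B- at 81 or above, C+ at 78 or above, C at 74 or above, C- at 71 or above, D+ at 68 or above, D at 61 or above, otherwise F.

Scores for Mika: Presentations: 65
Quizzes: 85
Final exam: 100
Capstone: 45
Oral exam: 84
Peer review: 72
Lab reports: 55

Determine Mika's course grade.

D

Quizzes (85) > Oral exam (84), so Oral exam counts as 85.
Weighted total:
  Presentations 65 × 0.06 = 3.9
  Quizzes 85 × 0.1 = 8.5
  Final exam 100 × 0.09 = 9
  Capstone 45 × 0.31 = 13.95
  Oral exam 85 × 0.1 = 8.5
  Peer review 72 × 0.27 = 19.44
  Lab reports 55 × 0.07 = 3.85
Sum = 67.14
67.14 is ≥ 61 and < 68 → D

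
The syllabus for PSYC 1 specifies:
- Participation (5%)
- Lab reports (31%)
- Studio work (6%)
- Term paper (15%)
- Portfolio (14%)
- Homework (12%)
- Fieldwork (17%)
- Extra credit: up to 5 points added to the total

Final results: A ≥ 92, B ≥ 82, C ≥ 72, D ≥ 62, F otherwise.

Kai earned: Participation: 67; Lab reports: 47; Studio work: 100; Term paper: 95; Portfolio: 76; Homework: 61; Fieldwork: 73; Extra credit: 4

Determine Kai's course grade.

C

Weighted total:
  Participation 67 × 0.05 = 3.35
  Lab reports 47 × 0.31 = 14.57
  Studio work 100 × 0.06 = 6
  Term paper 95 × 0.15 = 14.25
  Portfolio 76 × 0.14 = 10.64
  Homework 61 × 0.12 = 7.32
  Fieldwork 73 × 0.17 = 12.41
Sum = 68.54
Extra credit: 68.54 + 4 = 72.54
72.54 is ≥ 72 and < 82 → C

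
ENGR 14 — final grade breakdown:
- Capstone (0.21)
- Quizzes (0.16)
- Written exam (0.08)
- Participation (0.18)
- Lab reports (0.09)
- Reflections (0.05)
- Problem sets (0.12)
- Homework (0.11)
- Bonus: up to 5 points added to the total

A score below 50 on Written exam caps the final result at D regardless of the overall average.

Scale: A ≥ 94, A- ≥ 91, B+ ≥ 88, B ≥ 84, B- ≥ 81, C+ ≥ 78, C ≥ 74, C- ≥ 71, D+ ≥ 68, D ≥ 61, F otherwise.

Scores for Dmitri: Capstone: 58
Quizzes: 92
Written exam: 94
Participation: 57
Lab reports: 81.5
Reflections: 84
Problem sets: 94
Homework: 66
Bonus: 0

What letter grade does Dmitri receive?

C

Written exam score 94 ≥ 50: minimum met.
Weighted total:
  Capstone 58 × 0.21 = 12.18
  Quizzes 92 × 0.16 = 14.72
  Written exam 94 × 0.08 = 7.52
  Participation 57 × 0.18 = 10.26
  Lab reports 81.5 × 0.09 = 7.335
  Reflections 84 × 0.05 = 4.2
  Problem sets 94 × 0.12 = 11.28
  Homework 66 × 0.11 = 7.26
Sum = 74.755
Bonus: 74.755 + 0 = 74.755
74.755 is ≥ 74 and < 78 → C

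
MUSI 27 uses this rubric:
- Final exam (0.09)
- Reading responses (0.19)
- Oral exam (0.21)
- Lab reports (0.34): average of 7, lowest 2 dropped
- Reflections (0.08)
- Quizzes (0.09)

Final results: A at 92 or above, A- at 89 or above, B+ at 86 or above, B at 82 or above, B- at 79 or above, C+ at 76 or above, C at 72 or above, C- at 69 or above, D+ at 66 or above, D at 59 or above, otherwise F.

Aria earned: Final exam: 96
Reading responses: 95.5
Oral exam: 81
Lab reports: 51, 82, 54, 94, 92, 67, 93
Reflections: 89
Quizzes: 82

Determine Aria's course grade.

B+

Lab reports: drop 51, 54 → average of remaining 5 = 428/5 = 85.6
Weighted total:
  Final exam 96 × 0.09 = 8.64
  Reading responses 95.5 × 0.19 = 18.145
  Oral exam 81 × 0.21 = 17.01
  Lab reports 85.6 × 0.34 = 29.104
  Reflections 89 × 0.08 = 7.12
  Quizzes 82 × 0.09 = 7.38
Sum = 87.399
87.399 is ≥ 86 and < 89 → B+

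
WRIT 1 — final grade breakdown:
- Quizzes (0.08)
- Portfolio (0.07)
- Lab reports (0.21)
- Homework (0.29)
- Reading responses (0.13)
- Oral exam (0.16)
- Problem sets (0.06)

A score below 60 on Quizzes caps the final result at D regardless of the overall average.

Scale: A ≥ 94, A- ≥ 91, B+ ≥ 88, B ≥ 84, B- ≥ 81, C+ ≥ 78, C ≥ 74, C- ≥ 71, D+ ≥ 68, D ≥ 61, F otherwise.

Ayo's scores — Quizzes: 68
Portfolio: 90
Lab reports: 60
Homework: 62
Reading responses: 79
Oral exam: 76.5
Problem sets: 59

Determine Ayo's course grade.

Quizzes score 68 ≥ 60: minimum met.
Weighted total:
  Quizzes 68 × 0.08 = 5.44
  Portfolio 90 × 0.07 = 6.3
  Lab reports 60 × 0.21 = 12.6
  Homework 62 × 0.29 = 17.98
  Reading responses 79 × 0.13 = 10.27
  Oral exam 76.5 × 0.16 = 12.24
  Problem sets 59 × 0.06 = 3.54
Sum = 68.37
68.37 is ≥ 68 and < 71 → D+

D+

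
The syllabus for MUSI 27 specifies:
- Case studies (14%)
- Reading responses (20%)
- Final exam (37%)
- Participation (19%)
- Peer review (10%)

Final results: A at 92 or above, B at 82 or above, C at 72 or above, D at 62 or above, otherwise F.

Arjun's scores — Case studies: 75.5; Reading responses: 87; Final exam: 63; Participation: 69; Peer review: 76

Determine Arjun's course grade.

Weighted total:
  Case studies 75.5 × 0.14 = 10.57
  Reading responses 87 × 0.2 = 17.4
  Final exam 63 × 0.37 = 23.31
  Participation 69 × 0.19 = 13.11
  Peer review 76 × 0.1 = 7.6
Sum = 71.99
71.99 is ≥ 62 and < 72 → D

D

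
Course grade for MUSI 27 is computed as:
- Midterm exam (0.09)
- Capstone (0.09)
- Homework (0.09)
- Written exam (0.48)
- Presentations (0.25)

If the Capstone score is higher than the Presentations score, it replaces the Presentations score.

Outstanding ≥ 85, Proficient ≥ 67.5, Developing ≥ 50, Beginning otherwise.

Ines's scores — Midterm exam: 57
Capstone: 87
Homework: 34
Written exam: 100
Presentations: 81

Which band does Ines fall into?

Outstanding

Capstone (87) > Presentations (81), so Presentations counts as 87.
Weighted total:
  Midterm exam 57 × 0.09 = 5.13
  Capstone 87 × 0.09 = 7.83
  Homework 34 × 0.09 = 3.06
  Written exam 100 × 0.48 = 48
  Presentations 87 × 0.25 = 21.75
Sum = 85.77
85.77 ≥ 85 → Outstanding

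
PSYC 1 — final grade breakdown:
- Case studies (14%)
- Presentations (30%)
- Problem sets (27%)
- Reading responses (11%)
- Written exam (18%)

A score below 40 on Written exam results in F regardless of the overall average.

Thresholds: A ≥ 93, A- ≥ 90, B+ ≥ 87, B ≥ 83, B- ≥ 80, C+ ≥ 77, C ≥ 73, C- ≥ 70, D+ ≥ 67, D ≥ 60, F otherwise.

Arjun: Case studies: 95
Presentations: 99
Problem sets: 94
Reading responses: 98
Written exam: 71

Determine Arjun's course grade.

A-

Written exam score 71 ≥ 40: minimum met.
Weighted total:
  Case studies 95 × 0.14 = 13.3
  Presentations 99 × 0.3 = 29.7
  Problem sets 94 × 0.27 = 25.38
  Reading responses 98 × 0.11 = 10.78
  Written exam 71 × 0.18 = 12.78
Sum = 91.94
91.94 is ≥ 90 and < 93 → A-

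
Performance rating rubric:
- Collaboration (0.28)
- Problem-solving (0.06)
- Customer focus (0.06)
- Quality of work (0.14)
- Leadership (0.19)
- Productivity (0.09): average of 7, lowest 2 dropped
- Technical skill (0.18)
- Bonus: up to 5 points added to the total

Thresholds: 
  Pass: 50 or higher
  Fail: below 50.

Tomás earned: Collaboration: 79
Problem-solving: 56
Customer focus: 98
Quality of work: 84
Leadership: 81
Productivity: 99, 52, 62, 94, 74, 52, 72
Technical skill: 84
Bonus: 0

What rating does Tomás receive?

Productivity: drop 52, 52 → average of remaining 5 = 401/5 = 80.2
Weighted total:
  Collaboration 79 × 0.28 = 22.12
  Problem-solving 56 × 0.06 = 3.36
  Customer focus 98 × 0.06 = 5.88
  Quality of work 84 × 0.14 = 11.76
  Leadership 81 × 0.19 = 15.39
  Productivity 80.2 × 0.09 = 7.218
  Technical skill 84 × 0.18 = 15.12
Sum = 80.848
Bonus: 80.848 + 0 = 80.848
80.848 ≥ 50 → Pass

Pass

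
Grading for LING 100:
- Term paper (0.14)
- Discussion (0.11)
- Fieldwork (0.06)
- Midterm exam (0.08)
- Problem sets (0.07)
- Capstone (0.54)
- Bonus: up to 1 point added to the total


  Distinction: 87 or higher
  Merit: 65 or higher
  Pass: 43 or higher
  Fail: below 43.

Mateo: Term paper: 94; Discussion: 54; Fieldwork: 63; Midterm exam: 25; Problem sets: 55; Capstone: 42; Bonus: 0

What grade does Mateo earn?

Pass

Weighted total:
  Term paper 94 × 0.14 = 13.16
  Discussion 54 × 0.11 = 5.94
  Fieldwork 63 × 0.06 = 3.78
  Midterm exam 25 × 0.08 = 2
  Problem sets 55 × 0.07 = 3.85
  Capstone 42 × 0.54 = 22.68
Sum = 51.41
Bonus: 51.41 + 0 = 51.41
51.41 is ≥ 43 and < 65 → Pass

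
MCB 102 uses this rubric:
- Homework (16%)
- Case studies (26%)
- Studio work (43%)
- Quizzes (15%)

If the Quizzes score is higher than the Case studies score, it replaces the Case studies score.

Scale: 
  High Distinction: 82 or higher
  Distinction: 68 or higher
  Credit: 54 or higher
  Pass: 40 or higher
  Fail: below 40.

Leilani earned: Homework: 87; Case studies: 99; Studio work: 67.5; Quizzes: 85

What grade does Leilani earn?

Distinction

Quizzes (85) ≤ Case studies (99), so Case studies stays at 99.
Weighted total:
  Homework 87 × 0.16 = 13.92
  Case studies 99 × 0.26 = 25.74
  Studio work 67.5 × 0.43 = 29.025
  Quizzes 85 × 0.15 = 12.75
Sum = 81.435
81.435 is ≥ 68 and < 82 → Distinction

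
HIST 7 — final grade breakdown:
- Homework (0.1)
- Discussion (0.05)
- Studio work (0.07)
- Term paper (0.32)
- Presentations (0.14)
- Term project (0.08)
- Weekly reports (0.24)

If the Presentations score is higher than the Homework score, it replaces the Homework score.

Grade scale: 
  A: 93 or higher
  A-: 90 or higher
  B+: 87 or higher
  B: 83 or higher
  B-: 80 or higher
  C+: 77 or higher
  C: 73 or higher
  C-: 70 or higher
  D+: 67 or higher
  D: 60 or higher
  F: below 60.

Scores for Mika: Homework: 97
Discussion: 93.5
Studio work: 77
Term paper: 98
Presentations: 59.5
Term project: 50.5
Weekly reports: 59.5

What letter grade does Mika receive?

Presentations (59.5) ≤ Homework (97), so Homework stays at 97.
Weighted total:
  Homework 97 × 0.1 = 9.7
  Discussion 93.5 × 0.05 = 4.675
  Studio work 77 × 0.07 = 5.39
  Term paper 98 × 0.32 = 31.36
  Presentations 59.5 × 0.14 = 8.33
  Term project 50.5 × 0.08 = 4.04
  Weekly reports 59.5 × 0.24 = 14.28
Sum = 77.775
77.775 is ≥ 77 and < 80 → C+

C+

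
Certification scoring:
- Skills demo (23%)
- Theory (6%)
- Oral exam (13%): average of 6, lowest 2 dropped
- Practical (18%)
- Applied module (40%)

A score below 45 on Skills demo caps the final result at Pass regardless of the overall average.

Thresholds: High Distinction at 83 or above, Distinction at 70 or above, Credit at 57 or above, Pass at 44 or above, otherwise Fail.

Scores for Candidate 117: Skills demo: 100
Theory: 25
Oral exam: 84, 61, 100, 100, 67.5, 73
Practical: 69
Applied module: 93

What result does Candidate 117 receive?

High Distinction

Oral exam: drop 61, 67.5 → average of remaining 4 = 357/4 = 89.25
Skills demo score 100 ≥ 45: minimum met.
Weighted total:
  Skills demo 100 × 0.23 = 23
  Theory 25 × 0.06 = 1.5
  Oral exam 89.25 × 0.13 = 11.6025
  Practical 69 × 0.18 = 12.42
  Applied module 93 × 0.4 = 37.2
Sum = 85.7225
85.7225 ≥ 83 → High Distinction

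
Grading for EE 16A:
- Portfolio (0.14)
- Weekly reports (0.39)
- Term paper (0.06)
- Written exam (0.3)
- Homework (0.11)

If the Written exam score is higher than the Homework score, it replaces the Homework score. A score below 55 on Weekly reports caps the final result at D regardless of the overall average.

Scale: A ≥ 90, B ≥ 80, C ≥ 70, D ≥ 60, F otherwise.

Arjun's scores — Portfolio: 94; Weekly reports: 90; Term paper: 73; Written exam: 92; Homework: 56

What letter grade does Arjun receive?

Written exam (92) > Homework (56), so Homework counts as 92.
Weekly reports score 90 ≥ 55: minimum met.
Weighted total:
  Portfolio 94 × 0.14 = 13.16
  Weekly reports 90 × 0.39 = 35.1
  Term paper 73 × 0.06 = 4.38
  Written exam 92 × 0.3 = 27.6
  Homework 92 × 0.11 = 10.12
Sum = 90.36
90.36 ≥ 90 → A

A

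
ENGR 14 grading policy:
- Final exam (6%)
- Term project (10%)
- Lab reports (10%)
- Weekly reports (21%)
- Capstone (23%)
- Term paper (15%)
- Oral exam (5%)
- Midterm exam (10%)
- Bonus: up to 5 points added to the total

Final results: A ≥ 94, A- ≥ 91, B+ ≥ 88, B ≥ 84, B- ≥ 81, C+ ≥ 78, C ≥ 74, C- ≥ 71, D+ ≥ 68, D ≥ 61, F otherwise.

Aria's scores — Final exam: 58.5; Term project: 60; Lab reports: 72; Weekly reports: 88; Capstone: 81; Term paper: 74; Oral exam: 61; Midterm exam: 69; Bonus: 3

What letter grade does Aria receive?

Weighted total:
  Final exam 58.5 × 0.06 = 3.51
  Term project 60 × 0.1 = 6
  Lab reports 72 × 0.1 = 7.2
  Weekly reports 88 × 0.21 = 18.48
  Capstone 81 × 0.23 = 18.63
  Term paper 74 × 0.15 = 11.1
  Oral exam 61 × 0.05 = 3.05
  Midterm exam 69 × 0.1 = 6.9
Sum = 74.87
Bonus: 74.87 + 3 = 77.87
77.87 is ≥ 74 and < 78 → C

C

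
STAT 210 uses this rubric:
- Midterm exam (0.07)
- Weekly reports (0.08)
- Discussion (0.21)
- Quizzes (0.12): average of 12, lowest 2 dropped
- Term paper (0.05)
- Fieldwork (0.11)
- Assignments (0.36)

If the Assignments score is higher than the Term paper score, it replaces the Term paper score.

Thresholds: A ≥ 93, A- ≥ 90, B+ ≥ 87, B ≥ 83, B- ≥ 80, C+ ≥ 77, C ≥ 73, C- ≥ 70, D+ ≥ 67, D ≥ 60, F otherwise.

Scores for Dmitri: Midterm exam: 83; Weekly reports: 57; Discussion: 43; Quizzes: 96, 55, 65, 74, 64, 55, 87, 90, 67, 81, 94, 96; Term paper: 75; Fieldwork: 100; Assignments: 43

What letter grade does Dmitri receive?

F

Quizzes: drop 55, 55 → average of remaining 10 = 814/10 = 81.4
Assignments (43) ≤ Term paper (75), so Term paper stays at 75.
Weighted total:
  Midterm exam 83 × 0.07 = 5.81
  Weekly reports 57 × 0.08 = 4.56
  Discussion 43 × 0.21 = 9.03
  Quizzes 81.4 × 0.12 = 9.768
  Term paper 75 × 0.05 = 3.75
  Fieldwork 100 × 0.11 = 11
  Assignments 43 × 0.36 = 15.48
Sum = 59.398
59.398 < 60 → F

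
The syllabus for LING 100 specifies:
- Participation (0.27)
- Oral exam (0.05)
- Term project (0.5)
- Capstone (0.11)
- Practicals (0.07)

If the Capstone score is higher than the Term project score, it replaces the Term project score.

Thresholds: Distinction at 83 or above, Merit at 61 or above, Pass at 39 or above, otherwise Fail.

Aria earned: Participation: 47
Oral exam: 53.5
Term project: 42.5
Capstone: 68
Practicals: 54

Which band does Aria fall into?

Pass

Capstone (68) > Term project (42.5), so Term project counts as 68.
Weighted total:
  Participation 47 × 0.27 = 12.69
  Oral exam 53.5 × 0.05 = 2.675
  Term project 68 × 0.5 = 34
  Capstone 68 × 0.11 = 7.48
  Practicals 54 × 0.07 = 3.78
Sum = 60.625
60.625 is ≥ 39 and < 61 → Pass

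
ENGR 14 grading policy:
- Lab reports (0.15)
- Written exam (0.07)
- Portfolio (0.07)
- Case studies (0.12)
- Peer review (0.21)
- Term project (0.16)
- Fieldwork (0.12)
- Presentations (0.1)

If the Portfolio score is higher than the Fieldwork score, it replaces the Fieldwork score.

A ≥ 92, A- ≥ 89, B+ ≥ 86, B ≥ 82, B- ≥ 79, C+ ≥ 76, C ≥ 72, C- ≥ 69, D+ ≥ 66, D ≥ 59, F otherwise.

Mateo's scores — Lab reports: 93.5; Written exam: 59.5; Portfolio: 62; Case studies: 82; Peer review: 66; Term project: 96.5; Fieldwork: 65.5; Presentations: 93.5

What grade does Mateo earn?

C+

Portfolio (62) ≤ Fieldwork (65.5), so Fieldwork stays at 65.5.
Weighted total:
  Lab reports 93.5 × 0.15 = 14.025
  Written exam 59.5 × 0.07 = 4.165
  Portfolio 62 × 0.07 = 4.34
  Case studies 82 × 0.12 = 9.84
  Peer review 66 × 0.21 = 13.86
  Term project 96.5 × 0.16 = 15.44
  Fieldwork 65.5 × 0.12 = 7.86
  Presentations 93.5 × 0.1 = 9.35
Sum = 78.88
78.88 is ≥ 76 and < 79 → C+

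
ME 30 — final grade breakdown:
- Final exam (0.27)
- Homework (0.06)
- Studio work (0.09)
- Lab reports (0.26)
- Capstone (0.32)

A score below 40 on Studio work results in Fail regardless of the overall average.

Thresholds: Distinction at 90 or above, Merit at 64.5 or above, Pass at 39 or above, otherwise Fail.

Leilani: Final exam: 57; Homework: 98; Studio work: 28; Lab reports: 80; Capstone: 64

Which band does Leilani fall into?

Studio work score 28 < 40: minimum not met.
Weighted total:
  Final exam 57 × 0.27 = 15.39
  Homework 98 × 0.06 = 5.88
  Studio work 28 × 0.09 = 2.52
  Lab reports 80 × 0.26 = 20.8
  Capstone 64 × 0.32 = 20.48
Sum = 65.07
Because the Studio work minimum was not met, the result is Fail.

Fail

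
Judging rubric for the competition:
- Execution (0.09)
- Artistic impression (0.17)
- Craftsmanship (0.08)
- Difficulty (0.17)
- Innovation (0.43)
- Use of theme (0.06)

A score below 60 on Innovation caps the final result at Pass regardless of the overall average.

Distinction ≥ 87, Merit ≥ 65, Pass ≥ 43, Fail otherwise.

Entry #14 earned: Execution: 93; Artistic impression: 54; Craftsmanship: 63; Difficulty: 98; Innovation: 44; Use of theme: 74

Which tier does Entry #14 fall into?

Innovation score 44 < 60: minimum not met.
Weighted total:
  Execution 93 × 0.09 = 8.37
  Artistic impression 54 × 0.17 = 9.18
  Craftsmanship 63 × 0.08 = 5.04
  Difficulty 98 × 0.17 = 16.66
  Innovation 44 × 0.43 = 18.92
  Use of theme 74 × 0.06 = 4.44
Sum = 62.61
62.61 would be Pass; cap at Pass applies → Pass.

Pass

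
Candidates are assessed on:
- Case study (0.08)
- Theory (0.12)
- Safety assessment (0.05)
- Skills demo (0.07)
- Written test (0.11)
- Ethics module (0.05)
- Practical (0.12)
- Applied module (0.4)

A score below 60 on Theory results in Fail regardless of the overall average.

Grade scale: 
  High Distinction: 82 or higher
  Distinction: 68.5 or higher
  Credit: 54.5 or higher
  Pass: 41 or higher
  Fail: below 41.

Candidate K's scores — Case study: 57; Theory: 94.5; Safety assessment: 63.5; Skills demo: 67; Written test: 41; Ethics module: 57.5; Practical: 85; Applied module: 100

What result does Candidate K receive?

Distinction

Theory score 94.5 ≥ 60: minimum met.
Weighted total:
  Case study 57 × 0.08 = 4.56
  Theory 94.5 × 0.12 = 11.34
  Safety assessment 63.5 × 0.05 = 3.175
  Skills demo 67 × 0.07 = 4.69
  Written test 41 × 0.11 = 4.51
  Ethics module 57.5 × 0.05 = 2.875
  Practical 85 × 0.12 = 10.2
  Applied module 100 × 0.4 = 40
Sum = 81.35
81.35 is ≥ 68.5 and < 82 → Distinction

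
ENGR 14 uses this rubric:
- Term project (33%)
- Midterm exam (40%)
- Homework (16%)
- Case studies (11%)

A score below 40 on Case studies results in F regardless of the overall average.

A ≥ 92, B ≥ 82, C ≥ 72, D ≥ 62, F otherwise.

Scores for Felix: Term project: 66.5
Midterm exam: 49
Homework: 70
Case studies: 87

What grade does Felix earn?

D

Case studies score 87 ≥ 40: minimum met.
Weighted total:
  Term project 66.5 × 0.33 = 21.945
  Midterm exam 49 × 0.4 = 19.6
  Homework 70 × 0.16 = 11.2
  Case studies 87 × 0.11 = 9.57
Sum = 62.315
62.315 is ≥ 62 and < 72 → D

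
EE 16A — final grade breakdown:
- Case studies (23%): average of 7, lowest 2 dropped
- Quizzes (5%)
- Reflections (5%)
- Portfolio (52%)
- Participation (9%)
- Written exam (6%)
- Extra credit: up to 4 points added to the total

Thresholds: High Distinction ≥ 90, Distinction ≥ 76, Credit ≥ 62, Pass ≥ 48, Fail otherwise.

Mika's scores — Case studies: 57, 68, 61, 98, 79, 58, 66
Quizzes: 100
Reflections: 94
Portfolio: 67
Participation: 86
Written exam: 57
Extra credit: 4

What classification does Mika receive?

Case studies: drop 57, 58 → average of remaining 5 = 372/5 = 74.4
Weighted total:
  Case studies 74.4 × 0.23 = 17.112
  Quizzes 100 × 0.05 = 5
  Reflections 94 × 0.05 = 4.7
  Portfolio 67 × 0.52 = 34.84
  Participation 86 × 0.09 = 7.74
  Written exam 57 × 0.06 = 3.42
Sum = 72.812
Extra credit: 72.812 + 4 = 76.812
76.812 is ≥ 76 and < 90 → Distinction

Distinction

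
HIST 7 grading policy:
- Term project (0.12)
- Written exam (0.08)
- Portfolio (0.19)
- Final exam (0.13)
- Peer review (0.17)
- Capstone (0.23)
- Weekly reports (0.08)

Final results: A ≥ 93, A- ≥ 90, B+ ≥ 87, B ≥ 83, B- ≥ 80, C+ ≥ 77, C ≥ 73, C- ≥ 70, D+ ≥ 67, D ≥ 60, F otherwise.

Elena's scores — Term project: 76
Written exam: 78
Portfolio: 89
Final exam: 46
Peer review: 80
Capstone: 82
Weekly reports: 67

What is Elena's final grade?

C

Weighted total:
  Term project 76 × 0.12 = 9.12
  Written exam 78 × 0.08 = 6.24
  Portfolio 89 × 0.19 = 16.91
  Final exam 46 × 0.13 = 5.98
  Peer review 80 × 0.17 = 13.6
  Capstone 82 × 0.23 = 18.86
  Weekly reports 67 × 0.08 = 5.36
Sum = 76.07
76.07 is ≥ 73 and < 77 → C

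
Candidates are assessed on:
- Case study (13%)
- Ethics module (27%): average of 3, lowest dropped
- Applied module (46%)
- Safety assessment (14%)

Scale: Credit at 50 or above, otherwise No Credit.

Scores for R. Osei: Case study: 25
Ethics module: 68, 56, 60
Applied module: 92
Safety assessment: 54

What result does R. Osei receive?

Ethics module: drop 56 → average of remaining 2 = 128/2 = 64
Weighted total:
  Case study 25 × 0.13 = 3.25
  Ethics module 64 × 0.27 = 17.28
  Applied module 92 × 0.46 = 42.32
  Safety assessment 54 × 0.14 = 7.56
Sum = 70.41
70.41 ≥ 50 → Credit

Credit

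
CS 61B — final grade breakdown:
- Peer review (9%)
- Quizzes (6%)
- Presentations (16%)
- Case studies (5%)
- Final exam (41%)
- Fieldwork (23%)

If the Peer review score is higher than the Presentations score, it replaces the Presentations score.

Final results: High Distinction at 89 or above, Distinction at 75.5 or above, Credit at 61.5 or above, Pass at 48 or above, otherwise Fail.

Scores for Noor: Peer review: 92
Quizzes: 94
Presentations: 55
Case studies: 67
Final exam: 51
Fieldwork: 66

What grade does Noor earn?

Peer review (92) > Presentations (55), so Presentations counts as 92.
Weighted total:
  Peer review 92 × 0.09 = 8.28
  Quizzes 94 × 0.06 = 5.64
  Presentations 92 × 0.16 = 14.72
  Case studies 67 × 0.05 = 3.35
  Final exam 51 × 0.41 = 20.91
  Fieldwork 66 × 0.23 = 15.18
Sum = 68.08
68.08 is ≥ 61.5 and < 75.5 → Credit

Credit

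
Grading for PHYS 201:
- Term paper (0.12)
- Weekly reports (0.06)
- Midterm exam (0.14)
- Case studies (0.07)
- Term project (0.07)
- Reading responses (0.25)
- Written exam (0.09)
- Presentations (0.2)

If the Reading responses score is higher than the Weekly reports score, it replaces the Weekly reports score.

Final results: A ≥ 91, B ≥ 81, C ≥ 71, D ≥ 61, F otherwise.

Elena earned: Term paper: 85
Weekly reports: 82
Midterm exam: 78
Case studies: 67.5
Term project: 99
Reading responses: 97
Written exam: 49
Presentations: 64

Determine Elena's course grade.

C

Reading responses (97) > Weekly reports (82), so Weekly reports counts as 97.
Weighted total:
  Term paper 85 × 0.12 = 10.2
  Weekly reports 97 × 0.06 = 5.82
  Midterm exam 78 × 0.14 = 10.92
  Case studies 67.5 × 0.07 = 4.725
  Term project 99 × 0.07 = 6.93
  Reading responses 97 × 0.25 = 24.25
  Written exam 49 × 0.09 = 4.41
  Presentations 64 × 0.2 = 12.8
Sum = 80.055
80.055 is ≥ 71 and < 81 → C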